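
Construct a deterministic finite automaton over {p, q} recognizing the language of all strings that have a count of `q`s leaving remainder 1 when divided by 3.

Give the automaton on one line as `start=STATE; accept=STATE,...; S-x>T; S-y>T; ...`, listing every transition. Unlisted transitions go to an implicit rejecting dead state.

start=s0; accept=s1; s0-p>s0; s0-q>s1; s1-p>s1; s1-q>s2; s2-p>s2; s2-q>s0

Keep the running count of `q`s modulo 3: each `q` advances along the cycle s0 → s1 → s2 → s0 while other symbols loop. Accept at s1.
        p   q  
>  s0   s0  s1 
 * s1   s1  s2 
   s2   s2  s0 
(> = start, * = accepting)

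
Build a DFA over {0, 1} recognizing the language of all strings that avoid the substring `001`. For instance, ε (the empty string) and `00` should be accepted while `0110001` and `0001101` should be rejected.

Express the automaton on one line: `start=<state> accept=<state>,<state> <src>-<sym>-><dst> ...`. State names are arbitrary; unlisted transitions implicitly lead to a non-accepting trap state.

This is the complement of 'contains `001`'. Use the same substring-matching states — s0 through s3 holding how much of `001` has just been matched — but flip the accepting set: everything except the trap s3 accepts.
A 4-state machine:
        0   1  
>* s0   s1  s0 
 * s1   s2  s0 
 * s2   s2  s3 
   s3   s3  s3 
(> = start, * = accepting)

start=s0 accept=s0,s1,s2 s0-0->s1 s0-1->s0 s1-0->s2 s1-1->s0 s2-0->s2 s2-1->s3 s3-0->s3 s3-1->s3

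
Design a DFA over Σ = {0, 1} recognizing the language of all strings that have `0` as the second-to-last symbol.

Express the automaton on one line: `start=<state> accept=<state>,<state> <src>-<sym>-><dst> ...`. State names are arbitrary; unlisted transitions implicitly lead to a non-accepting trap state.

Because acceptance depends on a position counted from the end, the machine has to buffer the most recent 2 symbols. Make each state the string of the last up-to-2 symbols read; on input `x` shift the window left and append `x`. Accept when the buffered window has length 2 and begins with `0`.
With 7 states:
        0   1  
>  q0   q1  q2 
   q1   q3  q4 
   q2   q5  q6 
 * q3   q3  q4 
 * q4   q5  q6 
   q5   q3  q4 
   q6   q5  q6 
(> = start, * = accepting)

start=q0 accept=q3,q4 q0-0->q1 q0-1->q2 q1-0->q3 q1-1->q4 q2-0->q5 q2-1->q6 q3-0->q3 q3-1->q4 q4-0->q5 q4-1->q6 q5-0->q3 q5-1->q4 q6-0->q5 q6-1->q6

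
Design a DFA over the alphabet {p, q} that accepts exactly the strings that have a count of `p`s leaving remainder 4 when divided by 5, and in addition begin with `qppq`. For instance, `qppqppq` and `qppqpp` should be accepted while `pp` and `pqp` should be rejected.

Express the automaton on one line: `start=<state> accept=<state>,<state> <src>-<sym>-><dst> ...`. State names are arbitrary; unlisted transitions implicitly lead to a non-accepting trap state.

start=s0 accept=s11 s0-p->s1 s0-q->s2 s1-p->s3 s1-q->s1 s2-p->s4 s2-q->s5 s3-p->s6 s3-q->s3 s4-p->s7 s4-q->s1 s5-p->s1 s5-q->s5 s6-p->s8 s6-q->s6 s7-p->s6 s7-q->s9 s8-p->s5 s8-q->s8 s9-p->s10 s9-q->s9 s10-p->s11 s10-q->s10 s11-p->s12 s11-q->s11 s12-p->s13 s12-q->s12 s13-p->s9 s13-q->s13

Run two small machines in parallel and take their product. One (5 states) tracks the count of `p`s modulo 5; the other (6 states) tracks whether the input so far still matches the prefix `qppq`. Each combined state is a pair, one component from each; accept when both components accept.
A 14-state machine:
          p    q  
>  s0     s1   s2 
   s1     s3   s1 
   s2     s4   s5 
   s3     s6   s3 
   s4     s7   s1 
   s5     s1   s5 
   s6     s8   s6 
   s7     s6   s9 
   s8     s5   s8 
   s9    s10   s9 
   s10   s11  s10 
 * s11   s12  s11 
   s12   s13  s12 
   s13    s9  s13 
(> = start, * = accepting)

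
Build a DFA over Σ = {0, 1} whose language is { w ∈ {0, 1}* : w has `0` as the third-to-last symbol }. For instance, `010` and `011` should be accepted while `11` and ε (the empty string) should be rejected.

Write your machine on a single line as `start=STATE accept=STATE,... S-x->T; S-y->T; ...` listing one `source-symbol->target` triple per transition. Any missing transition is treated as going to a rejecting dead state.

start=s0; accept=s7,s8,s9,s10; s0-0->s1; s0-1->s2; s1-0->s3; s1-1->s4; s2-0->s5; s2-1->s6; s3-0->s7; s3-1->s8; s4-0->s9; s4-1->s10; s5-0->s11; s5-1->s12; s6-0->s13; s6-1->s14; s7-0->s7; s7-1->s8; s8-0->s9; s8-1->s10; s9-0->s11; s9-1->s12; s10-0->s13; s10-1->s14; s11-0->s7; s11-1->s8; s12-0->s9; s12-1->s10; s13-0->s11; s13-1->s12; s14-0->s13; s14-1->s14

Because acceptance depends on a position counted from the end, the machine has to buffer the most recent 3 symbols. Make each state the string of the last up-to-3 symbols read; on input `x` shift the window left and append `x`. Accept when the buffered window has length 3 and begins with `0`.
With 15 states:
          0    1  
>  s0     s1   s2 
   s1     s3   s4 
   s2     s5   s6 
   s3     s7   s8 
   s4     s9  s10 
   s5    s11  s12 
   s6    s13  s14 
 * s7     s7   s8 
 * s8     s9  s10 
 * s9    s11  s12 
 * s10   s13  s14 
   s11    s7   s8 
   s12    s9  s10 
   s13   s11  s12 
   s14   s13  s14 
(> = start, * = accepting)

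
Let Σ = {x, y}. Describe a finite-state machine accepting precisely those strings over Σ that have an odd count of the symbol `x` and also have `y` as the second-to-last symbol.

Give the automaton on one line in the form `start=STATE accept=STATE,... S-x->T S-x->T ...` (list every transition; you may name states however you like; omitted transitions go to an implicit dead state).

Build one automaton per condition and run them in lockstep. One (2 states) tracks the count of `x`s modulo 2; the other (7 states) tracks the last 2 symbols read. Each combined state is a pair, one component from each; accept when both components accept.
An 11-state machine:
          x    y  
>  q0     q1   q2 
   q1     q3   q4 
   q2     q5   q6 
   q3     q7   q8 
   q4     q9  q10 
 * q5     q3   q4 
   q6     q5   q6 
   q7     q3   q4 
   q8     q5   q6 
   q9     q7   q8 
 * q10    q9  q10 
(> = start, * = accepting)

start=q0 accept=q5,q10 q0-x->q1 q0-y->q2 q1-x->q3 q1-y->q4 q2-x->q5 q2-y->q6 q3-x->q7 q3-y->q8 q4-x->q9 q4-y->q10 q5-x->q3 q5-y->q4 q6-x->q5 q6-y->q6 q7-x->q3 q7-y->q4 q8-x->q5 q8-y->q6 q9-x->q7 q9-y->q8 q10-x->q9 q10-y->q10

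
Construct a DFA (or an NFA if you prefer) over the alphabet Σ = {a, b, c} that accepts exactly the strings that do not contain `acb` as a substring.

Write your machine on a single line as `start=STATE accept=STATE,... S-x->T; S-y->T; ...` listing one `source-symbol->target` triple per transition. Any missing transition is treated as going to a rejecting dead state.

start=q0; accept=q0,q1,q2; q0-a->q1; q0-b->q0; q0-c->q0; q1-a->q1; q1-b->q0; q1-c->q2; q2-a->q1; q2-b->q3; q2-c->q0; q3-a->q3; q3-b->q3; q3-c->q3

This is the complement of 'contains `acb`'. Use the same substring-matching states — q0 through q3 holding how much of `acb` has just been matched — but flip the accepting set: everything except the trap q3 accepts.
A 4-state machine:
        a   b   c  
>* q0   q1  q0  q0 
 * q1   q1  q0  q2 
 * q2   q1  q3  q0 
   q3   q3  q3  q3 
(> = start, * = accepting)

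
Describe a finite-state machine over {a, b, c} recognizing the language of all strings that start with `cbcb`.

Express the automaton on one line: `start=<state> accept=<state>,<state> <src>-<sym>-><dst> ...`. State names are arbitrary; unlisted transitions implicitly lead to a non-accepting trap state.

start=S0 accept=S4 S0-a->S5 S0-b->S5 S0-c->S1 S1-a->S5 S1-b->S2 S1-c->S5 S2-a->S5 S2-b->S5 S2-c->S3 S3-a->S5 S3-b->S4 S3-c->S5 S4-a->S4 S4-b->S4 S4-c->S4 S5-a->S5 S5-b->S5 S5-c->S5

Walk along `cbcb` while the input agrees: from S0 take `c` to S1, and so on. Any deviation drops to the rejecting sink S5. Once S4 is reached the prefix is confirmed and every continuation is accepted.
6 states suffice.
        a   b   c  
>  S0   S5  S5  S1 
   S1   S5  S2  S5 
   S2   S5  S5  S3 
   S3   S5  S4  S5 
 * S4   S4  S4  S4 
   S5   S5  S5  S5 
(> = start, * = accepting)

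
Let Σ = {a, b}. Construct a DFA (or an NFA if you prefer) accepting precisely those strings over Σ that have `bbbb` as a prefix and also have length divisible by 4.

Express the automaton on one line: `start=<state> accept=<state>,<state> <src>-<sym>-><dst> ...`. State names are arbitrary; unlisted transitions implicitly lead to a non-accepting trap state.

start=S0 accept=S8 S0-a->S1 S0-b->S2 S1-a->S3 S1-b->S3 S2-a->S3 S2-b->S4 S3-a->S5 S3-b->S5 S4-a->S5 S4-b->S6 S5-a->S7 S5-b->S7 S6-a->S7 S6-b->S8 S7-a->S1 S7-b->S1 S8-a->S9 S8-b->S9 S9-a->S10 S9-b->S10 S10-a->S11 S10-b->S11 S11-a->S8 S11-b->S8

Handle the two conditions separately and then intersect. The first has 6 states tracking whether the input so far still matches the prefix `bbbb`; the second has 4 states tracking the input length modulo 4. A product state is a pair (one from each), accepting exactly when both do.
12 states suffice.
          a    b  
>  S0     S1   S2 
   S1     S3   S3 
   S2     S3   S4 
   S3     S5   S5 
   S4     S5   S6 
   S5     S7   S7 
   S6     S7   S8 
   S7     S1   S1 
 * S8     S9   S9 
   S9    S10  S10 
   S10   S11  S11 
   S11    S8   S8 
(> = start, * = accepting)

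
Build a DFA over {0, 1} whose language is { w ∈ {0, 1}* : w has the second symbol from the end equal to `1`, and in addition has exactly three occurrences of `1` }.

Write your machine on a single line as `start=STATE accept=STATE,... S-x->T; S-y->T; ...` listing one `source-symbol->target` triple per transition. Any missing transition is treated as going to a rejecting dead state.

Run two small machines in parallel and take their product. The first has 7 states tracking the last 2 symbols read; the second has 5 states tracking the count of `1`s, saturating at 4. A product state is a pair (one from each), accepting exactly when both do. After merging equivalent states the machine shrinks.
An 8-state machine:
       0  1 
>  A   A  B 
   B   B  C 
   C   D  E 
   D   D  F 
 * E   G  H 
   F   G  H 
 * G   H  H 
   H   H  H 
(> = start, * = accepting)

start=A; accept=E,G; A-0->A; A-1->B; B-0->B; B-1->C; C-0->D; C-1->E; D-0->D; D-1->F; E-0->G; E-1->H; F-0->G; F-1->H; G-0->H; G-1->H; H-0->H; H-1->H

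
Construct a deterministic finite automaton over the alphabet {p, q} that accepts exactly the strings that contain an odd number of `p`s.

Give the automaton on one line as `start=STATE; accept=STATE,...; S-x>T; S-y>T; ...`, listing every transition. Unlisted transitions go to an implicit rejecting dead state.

start=s0; accept=s1; s0-p>s1; s0-q>s0; s1-p>s0; s1-q>s1

The only thing that matters is how many `p`s have appeared, reduced mod 2. Use one state per residue: s0 for 0, …, s1 for 1. Reading `p` moves to the next residue; anything else stays put. s1 is accepting.
A 2-state machine:
        p   q  
>  s0   s1  s0 
 * s1   s0  s1 
(> = start, * = accepting)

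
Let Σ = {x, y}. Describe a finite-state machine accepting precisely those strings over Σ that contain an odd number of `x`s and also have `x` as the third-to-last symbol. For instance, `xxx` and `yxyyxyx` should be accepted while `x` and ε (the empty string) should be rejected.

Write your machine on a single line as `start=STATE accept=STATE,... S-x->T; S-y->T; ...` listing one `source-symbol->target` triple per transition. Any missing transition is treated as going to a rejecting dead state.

start=q0; accept=q4,q7,q8,q9; q0-x->q1; q0-y->q0; q1-x->q2; q1-y->q3; q2-x->q4; q2-y->q5; q3-x->q6; q3-y->q7; q4-x->q2; q4-y->q8; q5-x->q9; q5-y->q0; q6-x->q10; q6-y->q5; q7-x->q6; q7-y->q11; q8-x->q6; q8-y->q7; q9-x->q2; q9-y->q3; q10-x->q2; q10-y->q8; q11-x->q6; q11-y->q11

Build one automaton per condition and run them in lockstep. One (2 states) tracks the count of `x`s modulo 2; the other (15 states) tracks the last 3 symbols read. Each combined state is a pair, one component from each; accept when both components accept. Minimizing collapses redundant product states.
With 12 states:
          x    y  
>  q0     q1   q0 
   q1     q2   q3 
   q2     q4   q5 
   q3     q6   q7 
 * q4     q2   q8 
   q5     q9   q0 
   q6    q10   q5 
 * q7     q6  q11 
 * q8     q6   q7 
 * q9     q2   q3 
   q10    q2   q8 
   q11    q6  q11 
(> = start, * = accepting)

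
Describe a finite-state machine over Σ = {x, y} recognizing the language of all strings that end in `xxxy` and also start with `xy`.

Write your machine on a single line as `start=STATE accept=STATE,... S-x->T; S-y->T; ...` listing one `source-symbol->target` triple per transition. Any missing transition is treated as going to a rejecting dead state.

Handle the two conditions separately and then intersect. The first has 5 states tracking how much of the suffix `xxxy` has currently been matched; the second has 4 states tracking whether the input so far still matches the prefix `xy`. A product state is a pair (one from each), accepting exactly when both do. Minimizing collapses redundant product states.
An 8-state machine:
        x   y  
>  S0   S1  S2 
   S1   S2  S3 
   S2   S2  S2 
   S3   S4  S3 
   S4   S5  S3 
   S5   S6  S3 
   S6   S6  S7 
 * S7   S4  S3 
(> = start, * = accepting)

start=S0; accept=S7; S0-x->S1; S0-y->S2; S1-x->S2; S1-y->S3; S2-x->S2; S2-y->S2; S3-x->S4; S3-y->S3; S4-x->S5; S4-y->S3; S5-x->S6; S5-y->S3; S6-x->S6; S6-y->S7; S7-x->S4; S7-y->S3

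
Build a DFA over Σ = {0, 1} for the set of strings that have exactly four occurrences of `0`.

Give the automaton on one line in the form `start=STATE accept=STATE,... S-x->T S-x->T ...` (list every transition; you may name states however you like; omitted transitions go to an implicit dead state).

Only the number of `0`s matters, and only up to 5. Make a chain s0 → s1 → s2 → s3 → s4 → s5 advanced by each `0` (with s5 absorbing); every other symbol self-loops. The accepting set is {s4}.
A 6-state machine:
        0   1  
>  s0   s1  s0 
   s1   s2  s1 
   s2   s3  s2 
   s3   s4  s3 
 * s4   s5  s4 
   s5   s5  s5 
(> = start, * = accepting)

start=s0 accept=s4 s0-0->s1 s0-1->s0 s1-0->s2 s1-1->s1 s2-0->s3 s2-1->s2 s3-0->s4 s3-1->s3 s4-0->s5 s4-1->s4 s5-0->s5 s5-1->s5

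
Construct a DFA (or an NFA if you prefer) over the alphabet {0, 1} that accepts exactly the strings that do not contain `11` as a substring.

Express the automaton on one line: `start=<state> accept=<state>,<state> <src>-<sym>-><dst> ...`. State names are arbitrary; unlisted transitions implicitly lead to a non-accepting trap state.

start=A accept=A,B A-0->A A-1->B B-0->A B-1->C C-0->C C-1->C

Track partial matches of the forbidden pattern `11`. State C is a dead state reached once `11` has occurred; every other state accepts. A means no part of `11` is currently matched.
3 states suffice.
       0  1 
>* A   A  B 
 * B   A  C 
   C   C  C 
(> = start, * = accepting)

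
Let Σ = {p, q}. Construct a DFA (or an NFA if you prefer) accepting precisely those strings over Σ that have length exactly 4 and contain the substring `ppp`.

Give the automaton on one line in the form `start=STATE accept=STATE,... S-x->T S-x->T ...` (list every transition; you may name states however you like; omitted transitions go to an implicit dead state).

Build one automaton per condition and run them in lockstep. One (6 states) tracks the input length, saturating at 5; the other (4 states) tracks whether and how much of `ppp` has been seen. Each combined state is a pair, one component from each; accept when both components accept.
18 states suffice.
       p  q 
>  A   B  C 
   B   D  E 
   C   F  E 
   D   G  H 
   E   I  H 
   F   J  H 
   G   K  K 
   H   L  M 
   I   N  M 
   J   K  M 
 * K   O  O 
   L   P  Q 
   M   R  Q 
   N   O  Q 
   O   O  O 
   P   O  Q 
   Q   R  Q 
   R   P  Q 
(> = start, * = accepting)

start=A accept=K A-p->B A-q->C B-p->D B-q->E C-p->F C-q->E D-p->G D-q->H E-p->I E-q->H F-p->J F-q->H G-p->K G-q->K H-p->L H-q->M I-p->N I-q->M J-p->K J-q->M K-p->O K-q->O L-p->P L-q->Q M-p->R M-q->Q N-p->O N-q->Q O-p->O O-q->O P-p->O P-q->Q Q-p->R Q-q->Q R-p->P R-q->Q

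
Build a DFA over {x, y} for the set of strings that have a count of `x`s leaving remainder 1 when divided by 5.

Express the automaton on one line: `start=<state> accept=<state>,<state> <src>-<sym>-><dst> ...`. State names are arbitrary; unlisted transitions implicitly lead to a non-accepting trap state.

start=q0 accept=q1 q0-x->q1 q0-y->q0 q1-x->q2 q1-y->q1 q2-x->q3 q2-y->q2 q3-x->q4 q3-y->q3 q4-x->q0 q4-y->q4

The only thing that matters is how many `x`s have appeared, reduced mod 5. Use one state per residue: q0 for 0, …, q4 for 4. Reading `x` moves to the next residue; anything else stays put. q1 is accepting.
With 5 states:
        x   y  
>  q0   q1  q0 
 * q1   q2  q1 
   q2   q3  q2 
   q3   q4  q3 
   q4   q0  q4 
(> = start, * = accepting)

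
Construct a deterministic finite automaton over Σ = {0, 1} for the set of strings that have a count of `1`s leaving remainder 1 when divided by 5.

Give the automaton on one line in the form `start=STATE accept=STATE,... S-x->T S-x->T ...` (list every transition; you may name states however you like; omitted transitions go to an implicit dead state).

Keep the running count of `1`s modulo 5: each `1` advances along the cycle s0 → s1 → s2 → s3 → s4 → s0 while other symbols loop. Accept at s1.
A 5-state machine:
        0   1  
>  s0   s0  s1 
 * s1   s1  s2 
   s2   s2  s3 
   s3   s3  s4 
   s4   s4  s0 
(> = start, * = accepting)

start=s0 accept=s1 s0-0->s0 s0-1->s1 s1-0->s1 s1-1->s2 s2-0->s2 s2-1->s3 s3-0->s3 s3-1->s4 s4-0->s4 s4-1->s0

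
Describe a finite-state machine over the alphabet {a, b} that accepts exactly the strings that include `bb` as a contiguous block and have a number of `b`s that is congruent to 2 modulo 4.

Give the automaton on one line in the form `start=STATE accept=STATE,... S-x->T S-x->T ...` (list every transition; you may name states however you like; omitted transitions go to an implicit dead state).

start=q0 accept=q3 q0-a->q0 q0-b->q1 q1-a->q2 q1-b->q3 q2-a->q2 q2-b->q4 q3-a->q3 q3-b->q5 q4-a->q6 q4-b->q5 q5-a->q5 q5-b->q7 q6-a->q6 q6-b->q8 q7-a->q7 q7-b->q9 q8-a->q10 q8-b->q7 q9-a->q9 q9-b->q3 q10-a->q10 q10-b->q11 q11-a->q0 q11-b->q9

Run two small machines in parallel and take their product. One (3 states) tracks whether and how much of `bb` has been seen; the other (4 states) tracks the count of `b`s modulo 4. Each combined state is a pair, one component from each; accept when both components accept.
A 12-state machine:
          a    b  
>  q0     q0   q1 
   q1     q2   q3 
   q2     q2   q4 
 * q3     q3   q5 
   q4     q6   q5 
   q5     q5   q7 
   q6     q6   q8 
   q7     q7   q9 
   q8    q10   q7 
   q9     q9   q3 
   q10   q10  q11 
   q11    q0   q9 
(> = start, * = accepting)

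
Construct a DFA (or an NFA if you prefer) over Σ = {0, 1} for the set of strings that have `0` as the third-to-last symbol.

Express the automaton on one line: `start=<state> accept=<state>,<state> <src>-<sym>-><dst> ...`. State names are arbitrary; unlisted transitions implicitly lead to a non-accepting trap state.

Because acceptance depends on a position counted from the end, the machine has to buffer the most recent 3 symbols. Make each state the string of the last up-to-3 symbols read; on input `x` shift the window left and append `x`. Accept when the buffered window has length 3 and begins with `0`.
15 states suffice.
          0    1  
>  q0     q1   q2 
   q1     q3   q4 
   q2     q5   q6 
   q3     q7   q8 
   q4     q9  q10 
   q5    q11  q12 
   q6    q13  q14 
 * q7     q7   q8 
 * q8     q9  q10 
 * q9    q11  q12 
 * q10   q13  q14 
   q11    q7   q8 
   q12    q9  q10 
   q13   q11  q12 
   q14   q13  q14 
(> = start, * = accepting)

start=q0 accept=q7,q8,q9,q10 q0-0->q1 q0-1->q2 q1-0->q3 q1-1->q4 q2-0->q5 q2-1->q6 q3-0->q7 q3-1->q8 q4-0->q9 q4-1->q10 q5-0->q11 q5-1->q12 q6-0->q13 q6-1->q14 q7-0->q7 q7-1->q8 q8-0->q9 q8-1->q10 q9-0->q11 q9-1->q12 q10-0->q13 q10-1->q14 q11-0->q7 q11-1->q8 q12-0->q9 q12-1->q10 q13-0->q11 q13-1->q12 q14-0->q13 q14-1->q14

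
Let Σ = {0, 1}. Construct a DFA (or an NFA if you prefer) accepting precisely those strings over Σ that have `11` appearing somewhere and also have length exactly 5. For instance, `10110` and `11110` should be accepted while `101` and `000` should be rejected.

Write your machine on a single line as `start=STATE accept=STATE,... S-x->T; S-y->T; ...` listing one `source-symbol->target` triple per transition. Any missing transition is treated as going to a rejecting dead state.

start=q0; accept=q14; q0-0->q1; q0-1->q2; q1-0->q3; q1-1->q4; q2-0->q3; q2-1->q5; q3-0->q6; q3-1->q7; q4-0->q6; q4-1->q8; q5-0->q8; q5-1->q8; q6-0->q9; q6-1->q10; q7-0->q9; q7-1->q11; q8-0->q11; q8-1->q11; q9-0->q12; q9-1->q13; q10-0->q12; q10-1->q14; q11-0->q14; q11-1->q14; q12-0->q15; q12-1->q16; q13-0->q15; q13-1->q17; q14-0->q17; q14-1->q17; q15-0->q15; q15-1->q16; q16-0->q15; q16-1->q17; q17-0->q17; q17-1->q17

Handle the two conditions separately and then intersect. The first has 3 states tracking whether and how much of `11` has been seen; the second has 7 states tracking the input length, saturating at 6. A product state is a pair (one from each), accepting exactly when both do.
An 18-state machine:
          0    1  
>  q0     q1   q2 
   q1     q3   q4 
   q2     q3   q5 
   q3     q6   q7 
   q4     q6   q8 
   q5     q8   q8 
   q6     q9  q10 
   q7     q9  q11 
   q8    q11  q11 
   q9    q12  q13 
   q10   q12  q14 
   q11   q14  q14 
   q12   q15  q16 
   q13   q15  q17 
 * q14   q17  q17 
   q15   q15  q16 
   q16   q15  q17 
   q17   q17  q17 
(> = start, * = accepting)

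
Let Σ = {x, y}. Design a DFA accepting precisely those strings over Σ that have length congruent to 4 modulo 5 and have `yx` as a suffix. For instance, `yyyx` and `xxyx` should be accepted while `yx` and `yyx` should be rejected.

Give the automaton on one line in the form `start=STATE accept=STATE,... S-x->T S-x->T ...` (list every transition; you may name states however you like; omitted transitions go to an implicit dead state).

start=q0 accept=q6 q0-x->q1 q0-y->q1 q1-x->q2 q1-y->q2 q2-x->q3 q2-y->q4 q3-x->q5 q3-y->q5 q4-x->q6 q4-y->q5 q5-x->q0 q5-y->q0 q6-x->q0 q6-y->q0

Handle the two conditions separately and then intersect. The first has 5 states tracking the input length modulo 5; the second has 3 states tracking how much of the suffix `yx` has currently been matched. A product state is a pair (one from each), accepting exactly when both do. After merging equivalent states the machine shrinks.
A 7-state machine:
        x   y  
>  q0   q1  q1 
   q1   q2  q2 
   q2   q3  q4 
   q3   q5  q5 
   q4   q6  q5 
   q5   q0  q0 
 * q6   q0  q0 
(> = start, * = accepting)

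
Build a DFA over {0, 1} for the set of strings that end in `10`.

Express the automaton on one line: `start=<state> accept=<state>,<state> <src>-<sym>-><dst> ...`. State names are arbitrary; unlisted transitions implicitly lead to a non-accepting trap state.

start=q0 accept=q2 q0-0->q0 q0-1->q1 q1-0->q2 q1-1->q1 q2-0->q0 q2-1->q1

Remember how much of `10` the current input suffix matches. State q0 means no match yet; q1 means the last symbol is `1`; q2 means the last 2 symbols are `10`. Only q2 accepts. On a mismatch, fall back to the longest proper suffix that is still a prefix of `10`.
With 3 states:
        0   1  
>  q0   q0  q1 
   q1   q2  q1 
 * q2   q0  q1 
(> = start, * = accepting)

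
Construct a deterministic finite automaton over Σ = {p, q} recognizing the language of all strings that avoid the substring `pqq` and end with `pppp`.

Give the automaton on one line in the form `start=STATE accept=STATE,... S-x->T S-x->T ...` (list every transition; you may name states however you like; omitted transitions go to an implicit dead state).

Build one automaton per condition and run them in lockstep. One (4 states) tracks partial matches of the forbidden pattern `pqq`; the other (5 states) tracks how much of the suffix `pppp` has currently been matched. Each combined state is a pair, one component from each; accept when both components accept. Minimizing collapses redundant product states.
7 states suffice.
        p   q  
>  S0   S1  S0 
   S1   S2  S3 
   S2   S4  S3 
   S3   S1  S5 
   S4   S6  S3 
   S5   S5  S5 
 * S6   S6  S3 
(> = start, * = accepting)

start=S0 accept=S6 S0-p->S1 S0-q->S0 S1-p->S2 S1-q->S3 S2-p->S4 S2-q->S3 S3-p->S1 S3-q->S5 S4-p->S6 S4-q->S3 S5-p->S5 S5-q->S5 S6-p->S6 S6-q->S3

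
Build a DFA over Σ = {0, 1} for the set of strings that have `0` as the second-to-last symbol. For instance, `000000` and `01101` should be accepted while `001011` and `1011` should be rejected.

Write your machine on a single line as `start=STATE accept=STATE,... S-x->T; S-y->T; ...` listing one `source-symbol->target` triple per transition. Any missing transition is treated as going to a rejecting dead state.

A DFA must remember the last 2 symbols (since which symbol is second-to-last isn't known until the input ends). Use one state per possible window of the last ≤2 symbols; accept from those whose window starts with `0`.
        0   1  
>  q0   q1  q2 
   q1   q3  q4 
   q2   q5  q6 
 * q3   q3  q4 
 * q4   q5  q6 
   q5   q3  q4 
   q6   q5  q6 
(> = start, * = accepting)

start=q0; accept=q3,q4; q0-0->q1; q0-1->q2; q1-0->q3; q1-1->q4; q2-0->q5; q2-1->q6; q3-0->q3; q3-1->q4; q4-0->q5; q4-1->q6; q5-0->q3; q5-1->q4; q6-0->q5; q6-1->q6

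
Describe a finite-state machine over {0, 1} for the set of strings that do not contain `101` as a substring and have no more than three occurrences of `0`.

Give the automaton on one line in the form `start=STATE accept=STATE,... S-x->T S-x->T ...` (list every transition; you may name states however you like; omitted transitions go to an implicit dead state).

start=q0 accept=q0,q1,q2,q3,q4,q5,q6,q7,q8,q11,q12 q0-0->q1 q0-1->q2 q1-0->q3 q1-1->q4 q2-0->q5 q2-1->q2 q3-0->q6 q3-1->q7 q4-0->q8 q4-1->q4 q5-0->q3 q5-1->q9 q6-0->q10 q6-1->q11 q7-0->q12 q7-1->q7 q8-0->q6 q8-1->q13 q9-0->q13 q9-1->q9 q10-0->q10 q10-1->q14 q11-0->q15 q11-1->q11 q12-0->q10 q12-1->q16 q13-0->q16 q13-1->q13 q14-0->q15 q14-1->q14 q15-0->q10 q15-1->q17 q16-0->q17 q16-1->q16 q17-0->q17 q17-1->q17

Handle the two conditions separately and then intersect. One (4 states) tracks partial matches of the forbidden pattern `101`; the other (5 states) tracks the count of `0`s, saturating at 4. Each combined state is a pair, one component from each; accept when both components accept.
18 states suffice.
          0    1  
>* q0     q1   q2 
 * q1     q3   q4 
 * q2     q5   q2 
 * q3     q6   q7 
 * q4     q8   q4 
 * q5     q3   q9 
 * q6    q10  q11 
 * q7    q12   q7 
 * q8     q6  q13 
   q9    q13   q9 
   q10   q10  q14 
 * q11   q15  q11 
 * q12   q10  q16 
   q13   q16  q13 
   q14   q15  q14 
   q15   q10  q17 
   q16   q17  q16 
   q17   q17  q17 
(> = start, * = accepting)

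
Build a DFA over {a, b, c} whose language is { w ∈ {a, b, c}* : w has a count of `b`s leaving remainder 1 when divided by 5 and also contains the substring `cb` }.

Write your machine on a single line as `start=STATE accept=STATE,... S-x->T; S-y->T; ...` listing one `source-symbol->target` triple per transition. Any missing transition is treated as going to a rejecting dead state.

Handle the two conditions separately and then intersect. One (5 states) tracks the count of `b`s modulo 5; the other (3 states) tracks whether and how much of `cb` has been seen. Each combined state is a pair, one component from each; accept when both components accept.
15 states suffice.
          a    b    c  
>  S0     S0   S1   S2 
   S1     S1   S3   S4 
   S2     S0   S5   S2 
   S3     S3   S6   S7 
   S4     S1   S8   S4 
 * S5     S5   S8   S5 
   S6     S6   S9  S10 
   S7     S3  S11   S7 
   S8     S8  S11   S8 
   S9     S9   S0  S12 
   S10    S6  S13  S10 
   S11   S11  S13  S11 
   S12    S9  S14  S12 
   S13   S13  S14  S13 
   S14   S14   S5  S14 
(> = start, * = accepting)

start=S0; accept=S5; S0-a->S0; S0-b->S1; S0-c->S2; S1-a->S1; S1-b->S3; S1-c->S4; S2-a->S0; S2-b->S5; S2-c->S2; S3-a->S3; S3-b->S6; S3-c->S7; S4-a->S1; S4-b->S8; S4-c->S4; S5-a->S5; S5-b->S8; S5-c->S5; S6-a->S6; S6-b->S9; S6-c->S10; S7-a->S3; S7-b->S11; S7-c->S7; S8-a->S8; S8-b->S11; S8-c->S8; S9-a->S9; S9-b->S0; S9-c->S12; S10-a->S6; S10-b->S13; S10-c->S10; S11-a->S11; S11-b->S13; S11-c->S11; S12-a->S9; S12-b->S14; S12-c->S12; S13-a->S13; S13-b->S14; S13-c->S13; S14-a->S14; S14-b->S5; S14-c->S14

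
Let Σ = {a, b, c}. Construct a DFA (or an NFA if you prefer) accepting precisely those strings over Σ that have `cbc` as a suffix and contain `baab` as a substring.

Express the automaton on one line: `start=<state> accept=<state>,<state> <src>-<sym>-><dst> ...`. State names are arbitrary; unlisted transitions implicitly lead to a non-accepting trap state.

start=s0 accept=s10 s0-a->s0 s0-b->s1 s0-c->s2 s1-a->s3 s1-b->s1 s1-c->s2 s2-a->s0 s2-b->s4 s2-c->s2 s3-a->s5 s3-b->s1 s3-c->s2 s4-a->s3 s4-b->s1 s4-c->s6 s5-a->s0 s5-b->s7 s5-c->s2 s6-a->s0 s6-b->s4 s6-c->s2 s7-a->s7 s7-b->s7 s7-c->s8 s8-a->s7 s8-b->s9 s8-c->s8 s9-a->s7 s9-b->s7 s9-c->s10 s10-a->s7 s10-b->s9 s10-c->s8

Run two small machines in parallel and take their product. One (4 states) tracks how much of the suffix `cbc` has currently been matched; the other (5 states) tracks whether and how much of `baab` has been seen. Each combined state is a pair, one component from each; accept when both components accept.
An 11-state machine:
          a    b    c  
>  s0     s0   s1   s2 
   s1     s3   s1   s2 
   s2     s0   s4   s2 
   s3     s5   s1   s2 
   s4     s3   s1   s6 
   s5     s0   s7   s2 
   s6     s0   s4   s2 
   s7     s7   s7   s8 
   s8     s7   s9   s8 
   s9     s7   s7  s10 
 * s10    s7   s9   s8 
(> = start, * = accepting)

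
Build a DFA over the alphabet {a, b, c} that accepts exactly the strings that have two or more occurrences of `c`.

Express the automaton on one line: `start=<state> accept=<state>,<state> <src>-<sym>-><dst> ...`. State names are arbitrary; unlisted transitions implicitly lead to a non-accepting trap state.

start=s0 accept=s2,s3 s0-a->s0 s0-b->s0 s0-c->s1 s1-a->s1 s1-b->s1 s1-c->s2 s2-a->s2 s2-b->s2 s2-c->s3 s3-a->s3 s3-b->s3 s3-c->s3

Count `c`s, saturating at 3: states s0 through s2 mean 0 through 2 `c`s seen; s3 means more than 2. Each `c` increments (capped at s3); other symbols loop. Accept from {s2, s3}.
With 4 states:
        a   b   c  
>  s0   s0  s0  s1 
   s1   s1  s1  s2 
 * s2   s2  s2  s3 
 * s3   s3  s3  s3 
(> = start, * = accepting)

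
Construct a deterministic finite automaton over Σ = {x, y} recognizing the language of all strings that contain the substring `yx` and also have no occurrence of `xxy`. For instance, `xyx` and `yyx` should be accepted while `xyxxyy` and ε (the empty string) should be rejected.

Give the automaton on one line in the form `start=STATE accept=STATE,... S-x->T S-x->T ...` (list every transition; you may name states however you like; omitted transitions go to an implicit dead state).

start=q0 accept=q4,q5,q6 q0-x->q1 q0-y->q2 q1-x->q3 q1-y->q2 q2-x->q4 q2-y->q2 q3-x->q3 q3-y->q3 q4-x->q5 q4-y->q6 q5-x->q5 q5-y->q3 q6-x->q4 q6-y->q6

Handle the two conditions separately and then intersect. The first has 3 states tracking whether and how much of `yx` has been seen; the second has 4 states tracking partial matches of the forbidden pattern `xxy`. A product state is a pair (one from each), accepting exactly when both do. Equivalent product states are then merged.
With 7 states:
        x   y  
>  q0   q1  q2 
   q1   q3  q2 
   q2   q4  q2 
   q3   q3  q3 
 * q4   q5  q6 
 * q5   q5  q3 
 * q6   q4  q6 
(> = start, * = accepting)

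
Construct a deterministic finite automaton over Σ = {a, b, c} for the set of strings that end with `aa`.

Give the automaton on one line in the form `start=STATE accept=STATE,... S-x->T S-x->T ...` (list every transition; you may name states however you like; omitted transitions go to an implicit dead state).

Remember how much of `aa` the current input suffix matches. State q0 means no match yet; q1 means the last symbol is `a`; q2 means the last 2 symbols are `aa`. Only q2 accepts. On a mismatch, fall back to the longest proper suffix that is still a prefix of `aa`.
With 3 states:
        a   b   c  
>  q0   q1  q0  q0 
   q1   q2  q0  q0 
 * q2   q2  q0  q0 
(> = start, * = accepting)

start=q0 accept=q2 q0-a->q1 q0-b->q0 q0-c->q0 q1-a->q2 q1-b->q0 q1-c->q0 q2-a->q2 q2-b->q0 q2-c->q0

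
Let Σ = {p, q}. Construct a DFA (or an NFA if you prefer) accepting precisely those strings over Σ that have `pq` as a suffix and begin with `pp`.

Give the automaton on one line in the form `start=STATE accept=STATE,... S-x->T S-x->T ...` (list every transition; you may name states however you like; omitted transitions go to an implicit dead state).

Run two small machines in parallel and take their product. The first has 3 states tracking how much of the suffix `pq` has currently been matched; the second has 4 states tracking whether the input so far still matches the prefix `pp`. A product state is a pair (one from each), accepting exactly when both do. Equivalent product states are then merged.
With 6 states:
        p   q  
>  S0   S1  S2 
   S1   S3  S2 
   S2   S2  S2 
   S3   S3  S4 
 * S4   S3  S5 
   S5   S3  S5 
(> = start, * = accepting)

start=S0 accept=S4 S0-p->S1 S0-q->S2 S1-p->S3 S1-q->S2 S2-p->S2 S2-q->S2 S3-p->S3 S3-q->S4 S4-p->S3 S4-q->S5 S5-p->S3 S5-q->S5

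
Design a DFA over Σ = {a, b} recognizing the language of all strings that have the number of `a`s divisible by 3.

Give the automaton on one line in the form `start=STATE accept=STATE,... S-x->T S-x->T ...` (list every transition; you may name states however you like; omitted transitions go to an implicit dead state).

Keep the running count of `a`s modulo 3: each `a` advances along the cycle s0 → s1 → s2 → s0 while other symbols loop. Accept at s0.
3 states suffice.
        a   b  
>* s0   s1  s0 
   s1   s2  s1 
   s2   s0  s2 
(> = start, * = accepting)

start=s0 accept=s0 s0-a->s1 s0-b->s0 s1-a->s2 s1-b->s1 s2-a->s0 s2-b->s2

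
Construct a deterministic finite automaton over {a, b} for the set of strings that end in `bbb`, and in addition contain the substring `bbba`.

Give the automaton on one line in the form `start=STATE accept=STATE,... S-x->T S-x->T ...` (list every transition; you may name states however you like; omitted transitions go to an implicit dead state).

start=s0 accept=s7 s0-a->s0 s0-b->s1 s1-a->s0 s1-b->s2 s2-a->s0 s2-b->s3 s3-a->s4 s3-b->s3 s4-a->s4 s4-b->s5 s5-a->s4 s5-b->s6 s6-a->s4 s6-b->s7 s7-a->s4 s7-b->s7

Run two small machines in parallel and take their product. The first has 4 states tracking how much of the suffix `bbb` has currently been matched; the second has 5 states tracking whether and how much of `bbba` has been seen. A product state is a pair (one from each), accepting exactly when both do.
        a   b  
>  s0   s0  s1 
   s1   s0  s2 
   s2   s0  s3 
   s3   s4  s3 
   s4   s4  s5 
   s5   s4  s6 
   s6   s4  s7 
 * s7   s4  s7 
(> = start, * = accepting)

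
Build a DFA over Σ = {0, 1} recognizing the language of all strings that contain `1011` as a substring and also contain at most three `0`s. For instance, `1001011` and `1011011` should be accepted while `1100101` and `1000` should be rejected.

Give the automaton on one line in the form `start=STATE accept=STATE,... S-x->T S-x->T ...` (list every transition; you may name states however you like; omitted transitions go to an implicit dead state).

start=q0 accept=q12,q14,q15 q0-0->q1 q0-1->q2 q1-0->q3 q1-1->q4 q2-0->q5 q2-1->q2 q3-0->q6 q3-1->q7 q4-0->q8 q4-1->q4 q5-0->q3 q5-1->q9 q6-0->q6 q6-1->q6 q7-0->q10 q7-1->q7 q8-0->q6 q8-1->q11 q9-0->q8 q9-1->q12 q10-0->q6 q10-1->q13 q11-0->q10 q11-1->q14 q12-0->q14 q12-1->q12 q13-0->q6 q13-1->q15 q14-0->q15 q14-1->q14 q15-0->q6 q15-1->q15

Build one automaton per condition and run them in lockstep. The first has 5 states tracking whether and how much of `1011` has been seen; the second has 5 states tracking the count of `0`s, saturating at 4. A product state is a pair (one from each), accepting exactly when both do. After merging equivalent states the machine shrinks.
16 states suffice.
          0    1  
>  q0     q1   q2 
   q1     q3   q4 
   q2     q5   q2 
   q3     q6   q7 
   q4     q8   q4 
   q5     q3   q9 
   q6     q6   q6 
   q7    q10   q7 
   q8     q6  q11 
   q9     q8  q12 
   q10    q6  q13 
   q11   q10  q14 
 * q12   q14  q12 
   q13    q6  q15 
 * q14   q15  q14 
 * q15    q6  q15 
(> = start, * = accepting)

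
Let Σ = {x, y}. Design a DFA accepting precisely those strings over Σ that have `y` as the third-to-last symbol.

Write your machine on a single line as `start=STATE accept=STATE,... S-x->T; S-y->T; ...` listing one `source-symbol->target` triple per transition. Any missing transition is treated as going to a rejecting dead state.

start=A; accept=L,M,N,O; A-x->B; A-y->C; B-x->D; B-y->E; C-x->F; C-y->G; D-x->H; D-y->I; E-x->J; E-y->K; F-x->L; F-y->M; G-x->N; G-y->O; H-x->H; H-y->I; I-x->J; I-y->K; J-x->L; J-y->M; K-x->N; K-y->O; L-x->H; L-y->I; M-x->J; M-y->K; N-x->L; N-y->M; O-x->N; O-y->O

A DFA must remember the last 3 symbols (since which symbol is third-to-last isn't known until the input ends). Use one state per possible window of the last ≤3 symbols; accept from those whose window starts with `y`.
15 states suffice.
       x  y 
>  A   B  C 
   B   D  E 
   C   F  G 
   D   H  I 
   E   J  K 
   F   L  M 
   G   N  O 
   H   H  I 
   I   J  K 
   J   L  M 
   K   N  O 
 * L   H  I 
 * M   J  K 
 * N   L  M 
 * O   N  O 
(> = start, * = accepting)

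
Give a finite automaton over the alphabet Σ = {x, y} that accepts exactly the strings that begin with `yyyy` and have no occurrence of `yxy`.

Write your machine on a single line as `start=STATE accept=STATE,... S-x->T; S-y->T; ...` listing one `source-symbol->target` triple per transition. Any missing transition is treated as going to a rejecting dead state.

Handle the two conditions separately and then intersect. One (6 states) tracks whether the input so far still matches the prefix `yyyy`; the other (4 states) tracks partial matches of the forbidden pattern `yxy`. Each combined state is a pair, one component from each; accept when both components accept.
12 states suffice.
          x    y  
>  q0     q1   q2 
   q1     q1   q3 
   q2     q4   q5 
   q3     q4   q3 
   q4     q1   q6 
   q5     q4   q7 
   q6     q6   q6 
   q7     q4   q8 
 * q8     q9   q8 
 * q9    q10  q11 
 * q10   q10   q8 
   q11   q11  q11 
(> = start, * = accepting)

start=q0; accept=q8,q9,q10; q0-x->q1; q0-y->q2; q1-x->q1; q1-y->q3; q2-x->q4; q2-y->q5; q3-x->q4; q3-y->q3; q4-x->q1; q4-y->q6; q5-x->q4; q5-y->q7; q6-x->q6; q6-y->q6; q7-x->q4; q7-y->q8; q8-x->q9; q8-y->q8; q9-x->q10; q9-y->q11; q10-x->q10; q10-y->q8; q11-x->q11; q11-y->q11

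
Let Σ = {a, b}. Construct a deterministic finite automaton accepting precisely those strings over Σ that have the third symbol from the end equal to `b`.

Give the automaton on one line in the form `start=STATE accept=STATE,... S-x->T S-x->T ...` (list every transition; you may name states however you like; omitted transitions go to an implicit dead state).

A DFA must remember the last 3 symbols (since which symbol is third-to-last isn't known until the input ends). Use one state per possible window of the last ≤3 symbols; accept from those whose window starts with `b`.
15 states suffice.
          a    b  
>  q0     q1   q2 
   q1     q3   q4 
   q2     q5   q6 
   q3     q7   q8 
   q4     q9  q10 
   q5    q11  q12 
   q6    q13  q14 
   q7     q7   q8 
   q8     q9  q10 
   q9    q11  q12 
   q10   q13  q14 
 * q11    q7   q8 
 * q12    q9  q10 
 * q13   q11  q12 
 * q14   q13  q14 
(> = start, * = accepting)

start=q0 accept=q11,q12,q13,q14 q0-a->q1 q0-b->q2 q1-a->q3 q1-b->q4 q2-a->q5 q2-b->q6 q3-a->q7 q3-b->q8 q4-a->q9 q4-b->q10 q5-a->q11 q5-b->q12 q6-a->q13 q6-b->q14 q7-a->q7 q7-b->q8 q8-a->q9 q8-b->q10 q9-a->q11 q9-b->q12 q10-a->q13 q10-b->q14 q11-a->q7 q11-b->q8 q12-a->q9 q12-b->q10 q13-a->q11 q13-b->q12 q14-a->q13 q14-b->q14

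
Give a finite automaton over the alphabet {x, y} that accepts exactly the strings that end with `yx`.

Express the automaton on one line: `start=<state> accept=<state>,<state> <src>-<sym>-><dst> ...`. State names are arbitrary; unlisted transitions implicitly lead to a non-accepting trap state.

Let each state record the length of the longest suffix of the input read so far that is also a prefix of `yx`. q1 means the last symbol is `y`; q2 means the last 2 symbols are `yx`. Accept only at q2, where the string currently ends in `yx`.
With 3 states:
        x   y  
>  q0   q0  q1 
   q1   q2  q1 
 * q2   q0  q1 
(> = start, * = accepting)

start=q0 accept=q2 q0-x->q0 q0-y->q1 q1-x->q2 q1-y->q1 q2-x->q0 q2-y->q1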